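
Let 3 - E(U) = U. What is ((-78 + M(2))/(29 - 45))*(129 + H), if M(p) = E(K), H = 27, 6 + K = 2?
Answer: 2769/4 ≈ 692.25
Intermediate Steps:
K = -4 (K = -6 + 2 = -4)
E(U) = 3 - U
M(p) = 7 (M(p) = 3 - 1*(-4) = 3 + 4 = 7)
((-78 + M(2))/(29 - 45))*(129 + H) = ((-78 + 7)/(29 - 45))*(129 + 27) = -71/(-16)*156 = -71*(-1/16)*156 = (71/16)*156 = 2769/4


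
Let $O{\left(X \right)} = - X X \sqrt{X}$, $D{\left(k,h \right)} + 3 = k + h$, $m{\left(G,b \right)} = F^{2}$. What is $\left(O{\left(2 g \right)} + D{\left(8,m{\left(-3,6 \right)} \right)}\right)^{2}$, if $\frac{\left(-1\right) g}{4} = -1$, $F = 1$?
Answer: $32804 - 1536 \sqrt{2} \approx 30632.0$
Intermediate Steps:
$m{\left(G,b \right)} = 1$ ($m{\left(G,b \right)} = 1^{2} = 1$)
$g = 4$ ($g = \left(-4\right) \left(-1\right) = 4$)
$D{\left(k,h \right)} = -3 + h + k$ ($D{\left(k,h \right)} = -3 + \left(k + h\right) = -3 + \left(h + k\right) = -3 + h + k$)
$O{\left(X \right)} = - X^{\frac{5}{2}}$ ($O{\left(X \right)} = - X^{2} \sqrt{X} = - X^{\frac{5}{2}}$)
$\left(O{\left(2 g \right)} + D{\left(8,m{\left(-3,6 \right)} \right)}\right)^{2} = \left(- \left(2 \cdot 4\right)^{\frac{5}{2}} + \left(-3 + 1 + 8\right)\right)^{2} = \left(- 8^{\frac{5}{2}} + 6\right)^{2} = \left(- 128 \sqrt{2} + 6\right)^{2} = \left(6 - 128 \sqrt{2}\right)^{2}$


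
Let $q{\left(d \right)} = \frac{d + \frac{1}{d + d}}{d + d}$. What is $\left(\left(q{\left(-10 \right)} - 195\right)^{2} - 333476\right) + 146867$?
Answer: $- \frac{23804755599}{160000} \approx -1.4878 \cdot 10^{5}$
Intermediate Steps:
$q{\left(d \right)} = \frac{d + \frac{1}{2 d}}{2 d}$
$\left(\left(q{\left(-10 \right)} - 195\right)^{2} - 333476\right) + 146867 = \left(\left(\left(\frac{1}{2} + \frac{1}{4 \cdot 100}\right) - 195\right)^{2} - 333476\right) + 146867 = \left(\left(\left(\frac{1}{2} + \frac{1}{4} \cdot \frac{1}{100}\right) - 195\right)^{2} - 333476\right) + 146867 = \left(\left(\left(\frac{1}{2} + \frac{1}{400}\right) - 195\right)^{2} - 333476\right) + 146867 = \left(\left(\frac{201}{400} - 195\right)^{2} - 333476\right) + 146867 = \left(\left(- \frac{77799}{400}\right)^{2} - 333476\right) + 146867 = \left(\frac{6052684401}{160000} - 333476\right) + 146867 = - \frac{47303475599}{160000} + 146867 = - \frac{23804755599}{160000}$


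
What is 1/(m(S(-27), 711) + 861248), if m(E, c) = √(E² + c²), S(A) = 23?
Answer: 430624/370873805727 - 5*√20242/741747611454 ≈ 1.1601e-6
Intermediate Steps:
1/(m(S(-27), 711) + 861248) = 1/(√(23² + 711²) + 861248) = 1/(√(529 + 505521) + 861248) = 1/(√506050 + 861248) = 1/(5*√20242 + 861248) = 1/(861248 + 5*√20242)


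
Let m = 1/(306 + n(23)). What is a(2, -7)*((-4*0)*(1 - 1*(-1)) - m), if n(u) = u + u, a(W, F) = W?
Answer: -1/176 ≈ -0.0056818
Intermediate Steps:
n(u) = 2*u
m = 1/352 (m = 1/(306 + 2*23) = 1/(306 + 46) = 1/352 ≈ 0.0028409)
a(2, -7)*((-4*0)*(1 - 1*(-1)) - m) = 2*((-4*0)*(1 - 1*(-1)) - 1*1/352) = 2*(0*(1 + 1) - 1/352) = 2*(0*2 - 1/352) = 2*(0 - 1/352) = 2*(-1/352) = -1/176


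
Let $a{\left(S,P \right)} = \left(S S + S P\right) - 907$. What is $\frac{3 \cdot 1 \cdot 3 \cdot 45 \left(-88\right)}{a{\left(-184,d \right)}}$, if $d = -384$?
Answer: $- \frac{2376}{6907} \approx -0.344$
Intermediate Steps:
$a{\left(S,P \right)} = -907 + S^{2} + P S$ ($a{\left(S,P \right)} = \left(S^{2} + P S\right) - 907 = -907 + S^{2} + P S$)
$\frac{3 \cdot 1 \cdot 3 \cdot 45 \left(-88\right)}{a{\left(-184,d \right)}} = \frac{3 \cdot 1 \cdot 3 \cdot 45 \left(-88\right)}{-907 + \left(-184\right)^{2} - -70656} = \frac{3 \cdot 3 \cdot 45 \left(-88\right)}{-907 + 33856 + 70656} = \frac{9 \cdot 45 \left(-88\right)}{103605} = 405 \left(-88\right) \frac{1}{103605} = \left(-35640\right) \frac{1}{103605} = - \frac{2376}{6907}$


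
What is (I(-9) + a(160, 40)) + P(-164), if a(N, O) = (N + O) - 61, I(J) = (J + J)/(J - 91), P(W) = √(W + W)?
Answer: 6959/50 + 2*I*√82 ≈ 139.18 + 18.111*I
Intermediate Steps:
P(W) = √2*√W (P(W) = √(2*W) = √2*√W)
I(J) = 2*J/(-91 + J) (I(J) = (2*J)/(-91 + J) = 2*J/(-91 + J))
a(N, O) = -61 + N + O
(I(-9) + a(160, 40)) + P(-164) = (2*(-9)/(-91 - 9) + (-61 + 160 + 40)) + √2*√(-164) = (2*(-9)/(-100) + 139) + √2*(2*I*√41) = (2*(-9)*(-1/100) + 139) + 2*I*√82 = (9/50 + 139) + 2*I*√82 = 6959/50 + 2*I*√82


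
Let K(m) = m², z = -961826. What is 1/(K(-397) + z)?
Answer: -1/804217 ≈ -1.2434e-6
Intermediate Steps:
1/(K(-397) + z) = 1/((-397)² - 961826) = 1/(157609 - 961826) = 1/(-804217) = -1/804217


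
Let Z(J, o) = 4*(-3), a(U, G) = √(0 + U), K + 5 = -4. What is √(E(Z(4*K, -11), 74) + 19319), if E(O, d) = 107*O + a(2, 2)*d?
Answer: √(18035 + 74*√2) ≈ 134.68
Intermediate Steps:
K = -9 (K = -5 - 4 = -9)
a(U, G) = √U
Z(J, o) = -12
E(O, d) = 107*O + d*√2 (E(O, d) = 107*O + √2*d = 107*O + d*√2)
√(E(Z(4*K, -11), 74) + 19319) = √((107*(-12) + 74*√2) + 19319) = √((-1284 + 74*√2) + 19319) = √(18035 + 74*√2)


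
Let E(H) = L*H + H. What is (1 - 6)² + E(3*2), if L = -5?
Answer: 1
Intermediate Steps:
E(H) = -4*H (E(H) = -5*H + H = -4*H)
(1 - 6)² + E(3*2) = (1 - 6)² - 12*2 = (-5)² - 4*6 = 25 - 24 = 1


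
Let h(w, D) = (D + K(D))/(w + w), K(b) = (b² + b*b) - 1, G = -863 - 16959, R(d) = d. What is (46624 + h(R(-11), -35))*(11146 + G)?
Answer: -3415822132/11 ≈ -3.1053e+8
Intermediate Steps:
G = -17822
K(b) = -1 + 2*b² (K(b) = (b² + b²) - 1 = 2*b² - 1 = -1 + 2*b²)
h(w, D) = (-1 + D + 2*D²)/(2*w) (h(w, D) = (D + (-1 + 2*D²))/(w + w) = (-1 + D + 2*D²)/((2*w)) = (-1 + D + 2*D²)*(1/(2*w)) = (-1 + D + 2*D²)/(2*w))
(46624 + h(R(-11), -35))*(11146 + G) = (46624 + (½)*(-1 - 35 + 2*(-35)²)/(-11))*(11146 - 17822) = (46624 + (½)*(-1/11)*(-1 - 35 + 2*1225))*(-6676) = (46624 + (½)*(-1/11)*(-1 - 35 + 2450))*(-6676) = (46624 + (½)*(-1/11)*2414)*(-6676) = (46624 - 1207/11)*(-6676) = (511657/11)*(-6676) = -3415822132/11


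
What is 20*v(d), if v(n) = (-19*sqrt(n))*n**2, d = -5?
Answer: -9500*I*sqrt(5) ≈ -21243.0*I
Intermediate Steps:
v(n) = -19*n**(5/2)
20*v(d) = 20*(-475*I*sqrt(5)) = -9500*I*sqrt(5)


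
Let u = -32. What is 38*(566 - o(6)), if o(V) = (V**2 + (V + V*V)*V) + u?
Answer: 11780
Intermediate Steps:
o(V) = -32 + V**2 + V*(V + V**2) (o(V) = (V**2 + (V + V*V)*V) - 32 = (V**2 + (V + V**2)*V) - 32 = (V**2 + V*(V + V**2)) - 32 = -32 + V**2 + V*(V + V**2))
38*(566 - o(6)) = 38*(566 - (-32 + 6**3 + 2*6**2)) = 38*(566 - (-32 + 216 + 2*36)) = 38*(566 - (-32 + 216 + 72)) = 38*(566 - 1*256) = 38*(566 - 256) = 38*310 = 11780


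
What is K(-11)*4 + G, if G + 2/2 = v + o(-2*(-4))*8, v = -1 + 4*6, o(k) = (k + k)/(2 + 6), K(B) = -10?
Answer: -2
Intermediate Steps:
o(k) = k/4 (o(k) = (2*k)/8 = (2*k)*(⅛) = k/4)
v = 23 (v = -1 + 24 = 23)
G = 38 (G = -1 + (23 + ((-2*(-4))/4)*8) = -1 + (23 + ((¼)*8)*8) = -1 + (23 + 2*8) = -1 + (23 + 16) = -1 + 39 = 38)
K(-11)*4 + G = -10*4 + 38 = -40 + 38 = -2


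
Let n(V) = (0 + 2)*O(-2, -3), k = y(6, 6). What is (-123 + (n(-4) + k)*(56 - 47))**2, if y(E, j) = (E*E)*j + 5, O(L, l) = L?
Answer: 3348900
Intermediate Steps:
y(E, j) = 5 + j*E**2 (y(E, j) = E**2*j + 5 = j*E**2 + 5 = 5 + j*E**2)
k = 221 (k = 5 + 6*6**2 = 5 + 6*36 = 5 + 216 = 221)
n(V) = -4 (n(V) = (0 + 2)*(-2) = 2*(-2) = -4)
(-123 + (n(-4) + k)*(56 - 47))**2 = (-123 + (-4 + 221)*(56 - 47))**2 = (-123 + 217*9)**2 = (-123 + 1953)**2 = 1830**2 = 3348900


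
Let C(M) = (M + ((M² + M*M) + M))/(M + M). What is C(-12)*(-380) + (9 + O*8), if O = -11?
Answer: 4101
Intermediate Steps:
C(M) = (2*M + 2*M²)/(2*M) (C(M) = (M + ((M² + M²) + M))/((2*M)) = (M + (2*M² + M))*(1/(2*M)) = (M + (M + 2*M²))*(1/(2*M)) = (2*M + 2*M²)*(1/(2*M)) = (2*M + 2*M²)/(2*M))
C(-12)*(-380) + (9 + O*8) = (1 - 12)*(-380) + (9 - 11*8) = -11*(-380) + (9 - 88) = 4180 - 79 = 4101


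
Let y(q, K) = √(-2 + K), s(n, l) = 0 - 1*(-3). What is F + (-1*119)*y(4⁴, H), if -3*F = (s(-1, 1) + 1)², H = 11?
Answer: -1087/3 ≈ -362.33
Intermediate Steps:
s(n, l) = 3 (s(n, l) = 0 + 3 = 3)
F = -16/3 (F = -(3 + 1)²/3 = -⅓*4² = -⅓*16 = -16/3 ≈ -5.3333)
F + (-1*119)*y(4⁴, H) = -16/3 + (-1*119)*√(-2 + 11) = -16/3 - 119*√9 = -16/3 - 119*3 = -16/3 - 357 = -1087/3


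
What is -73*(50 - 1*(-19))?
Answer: -5037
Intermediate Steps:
-73*(50 - 1*(-19)) = -73*(50 + 19) = -73*69 = -5037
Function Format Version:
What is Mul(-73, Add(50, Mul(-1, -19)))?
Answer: -5037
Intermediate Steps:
Mul(-73, Add(50, Mul(-1, -19))) = Mul(-73, Add(50, 19)) = Mul(-73, 69) = -5037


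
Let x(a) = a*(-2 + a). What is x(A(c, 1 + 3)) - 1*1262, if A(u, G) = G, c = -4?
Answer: -1254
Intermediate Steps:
x(A(c, 1 + 3)) - 1*1262 = (1 + 3)*(-2 + (1 + 3)) - 1*1262 = 4*(-2 + 4) - 1262 = 4*2 - 1262 = 8 - 1262 = -1254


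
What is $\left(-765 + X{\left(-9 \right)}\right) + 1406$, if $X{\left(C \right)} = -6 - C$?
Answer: $644$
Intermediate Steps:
$\left(-765 + X{\left(-9 \right)}\right) + 1406 = \left(-765 - -3\right) + 1406 = \left(-765 + \left(-6 + 9\right)\right) + 1406 = \left(-765 + 3\right) + 1406 = -762 + 1406 = 644$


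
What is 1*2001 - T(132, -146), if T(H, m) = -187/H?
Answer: 24029/12 ≈ 2002.4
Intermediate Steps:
1*2001 - T(132, -146) = 1*2001 - (-187)/132 = 2001 - (-187)/132 = 2001 - 1*(-17/12) = 2001 + 17/12 = 24029/12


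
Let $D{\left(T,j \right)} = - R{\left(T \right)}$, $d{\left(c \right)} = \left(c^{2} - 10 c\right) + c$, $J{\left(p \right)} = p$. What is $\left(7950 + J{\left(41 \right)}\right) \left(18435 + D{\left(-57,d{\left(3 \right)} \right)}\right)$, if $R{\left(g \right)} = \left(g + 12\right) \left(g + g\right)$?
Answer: $106320255$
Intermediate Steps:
$d{\left(c \right)} = c^{2} - 9 c$
$R{\left(g \right)} = 2 g \left(12 + g\right)$ ($R{\left(g \right)} = \left(12 + g\right) 2 g = 2 g \left(12 + g\right)$)
$D{\left(T,j \right)} = - 2 T \left(12 + T\right)$
$\left(7950 + J{\left(41 \right)}\right) \left(18435 + D{\left(-57,d{\left(3 \right)} \right)}\right) = \left(7950 + 41\right) \left(18435 - - 114 \left(12 - 57\right)\right) = 7991 \left(18435 - \left(-114\right) \left(-45\right)\right) = 7991 \left(18435 - 5130\right) = 7991 \cdot 13305 = 106320255$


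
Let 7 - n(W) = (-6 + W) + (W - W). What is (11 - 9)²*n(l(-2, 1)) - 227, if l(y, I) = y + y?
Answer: -159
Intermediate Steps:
l(y, I) = 2*y
n(W) = 13 - W (n(W) = 7 - ((-6 + W) + (W - W)) = 7 - ((-6 + W) + 0) = 7 - (-6 + W) = 7 + (6 - W) = 13 - W)
(11 - 9)²*n(l(-2, 1)) - 227 = (11 - 9)²*(13 - 2*(-2)) - 227 = 2²*(13 - 1*(-4)) - 227 = 4*(13 + 4) - 227 = 4*17 - 227 = 68 - 227 = -159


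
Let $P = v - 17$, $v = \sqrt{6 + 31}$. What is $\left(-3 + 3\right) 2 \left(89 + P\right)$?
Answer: $0$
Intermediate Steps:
$v = \sqrt{37} \approx 6.0828$
$P = -17 + \sqrt{37}$ ($P = \sqrt{37} - 17 = -17 + \sqrt{37} \approx -10.917$)
$\left(-3 + 3\right) 2 \left(89 + P\right) = \left(-3 + 3\right) 2 \left(89 - \left(17 - \sqrt{37}\right)\right) = 0 \cdot 2 \left(72 + \sqrt{37}\right) = 0 \left(72 + \sqrt{37}\right) = 0$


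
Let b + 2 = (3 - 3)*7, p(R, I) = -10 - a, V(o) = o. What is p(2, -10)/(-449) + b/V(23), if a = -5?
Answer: -783/10327 ≈ -0.075821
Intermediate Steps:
p(R, I) = -5 (p(R, I) = -10 - 1*(-5) = -10 + 5 = -5)
b = -2 (b = -2 + (3 - 3)*7 = -2 + 0*7 = -2 + 0 = -2)
p(2, -10)/(-449) + b/V(23) = -5/(-449) - 2/23 = -5*(-1/449) - 2*1/23 = 5/449 - 2/23 = -783/10327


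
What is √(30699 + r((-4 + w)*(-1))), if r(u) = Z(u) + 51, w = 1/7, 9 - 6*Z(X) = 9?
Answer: 5*√1230 ≈ 175.36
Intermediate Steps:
Z(X) = 0 (Z(X) = 3/2 - ⅙*9 = 3/2 - 3/2 = 0)
w = ⅐ ≈ 0.14286
r(u) = 51 (r(u) = 0 + 51 = 51)
√(30699 + r((-4 + w)*(-1))) = √(30699 + 51) = √30750 = 5*√1230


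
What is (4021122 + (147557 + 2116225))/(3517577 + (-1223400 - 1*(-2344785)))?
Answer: 3142452/2319481 ≈ 1.3548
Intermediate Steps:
(4021122 + (147557 + 2116225))/(3517577 + (-1223400 - 1*(-2344785))) = (4021122 + 2263782)/(3517577 + (-1223400 + 2344785)) = 6284904/(3517577 + 1121385) = 6284904/4638962 = 6284904*(1/4638962) = 3142452/2319481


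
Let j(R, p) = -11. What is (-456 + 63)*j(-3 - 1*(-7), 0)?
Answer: 4323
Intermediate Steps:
(-456 + 63)*j(-3 - 1*(-7), 0) = (-456 + 63)*(-11) = -393*(-11) = 4323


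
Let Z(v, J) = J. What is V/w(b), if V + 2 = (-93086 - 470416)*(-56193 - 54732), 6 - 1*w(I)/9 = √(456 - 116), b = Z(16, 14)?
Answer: -15626614837/114 - 15626614837*√85/342 ≈ -5.5833e+8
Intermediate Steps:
b = 14
w(I) = 54 - 18*√85 (w(I) = 54 - 9*√(456 - 116) = 54 - 18*√85)
V = 62506459348 (V = -2 + (-93086 - 470416)*(-56193 - 54732) = -2 - 563502*(-110925) = -2 + 62506459350 = 62506459348)
V/w(b) = 62506459348/(54 - 18*√85)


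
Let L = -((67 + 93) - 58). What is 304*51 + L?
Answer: 15402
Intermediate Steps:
L = -102 (L = -(160 - 58) = -1*102 = -102)
304*51 + L = 304*51 - 102 = 15504 - 102 = 15402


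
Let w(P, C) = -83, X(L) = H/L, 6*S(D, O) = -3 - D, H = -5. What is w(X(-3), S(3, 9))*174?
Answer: -14442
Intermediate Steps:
S(D, O) = -½ - D/6 (S(D, O) = (-3 - D)/6 = -½ - D/6)
X(L) = -5/L
w(X(-3), S(3, 9))*174 = -83*174 = -14442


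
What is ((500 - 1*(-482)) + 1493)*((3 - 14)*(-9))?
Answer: 245025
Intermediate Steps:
((500 - 1*(-482)) + 1493)*((3 - 14)*(-9)) = ((500 + 482) + 1493)*(-11*(-9)) = (982 + 1493)*99 = 2475*99 = 245025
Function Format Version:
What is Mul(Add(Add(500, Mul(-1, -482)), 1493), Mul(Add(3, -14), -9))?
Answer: 245025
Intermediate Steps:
Mul(Add(Add(500, Mul(-1, -482)), 1493), Mul(Add(3, -14), -9)) = Mul(Add(Add(500, 482), 1493), Mul(-11, -9)) = Mul(Add(982, 1493), 99) = Mul(2475, 99) = 245025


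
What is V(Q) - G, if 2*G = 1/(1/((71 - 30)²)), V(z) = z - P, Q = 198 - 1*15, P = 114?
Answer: -1543/2 ≈ -771.50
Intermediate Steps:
Q = 183 (Q = 198 - 15 = 183)
V(z) = -114 + z (V(z) = z - 1*114 = z - 114 = -114 + z)
G = 1681/2 (G = 1/(2*(1/((71 - 30)²))) = 1/(2*(1/(41²))) = 1/(2*(1/1681)) = (½)*1681 = 1681/2 ≈ 840.50)
V(Q) - G = (-114 + 183) - 1*1681/2 = 69 - 1681/2 = -1543/2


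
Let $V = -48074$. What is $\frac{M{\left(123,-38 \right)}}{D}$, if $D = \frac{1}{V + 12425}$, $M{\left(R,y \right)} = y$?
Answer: $1354662$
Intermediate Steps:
$D = - \frac{1}{35649}$ ($D = \frac{1}{-48074 + 12425} = \frac{1}{-35649} = - \frac{1}{35649} \approx -2.8051 \cdot 10^{-5}$)
$\frac{M{\left(123,-38 \right)}}{D} = - \frac{38}{- \frac{1}{35649}} = \left(-38\right) \left(-35649\right) = 1354662$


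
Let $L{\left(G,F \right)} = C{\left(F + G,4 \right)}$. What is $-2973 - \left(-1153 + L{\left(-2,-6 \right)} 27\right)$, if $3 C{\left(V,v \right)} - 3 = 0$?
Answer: $-1847$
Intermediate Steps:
$C{\left(V,v \right)} = 1$ ($C{\left(V,v \right)} = 1 + \frac{1}{3} \cdot 0 = 1 + 0 = 1$)
$L{\left(G,F \right)} = 1$
$-2973 - \left(-1153 + L{\left(-2,-6 \right)} 27\right) = -2973 - \left(-1153 + 1 \cdot 27\right) = -2973 - \left(-1153 + 27\right) = -2973 - -1126 = -2973 + 1126 = -1847$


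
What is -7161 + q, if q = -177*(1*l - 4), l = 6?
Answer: -7515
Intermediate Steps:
q = -354 (q = -177*(1*6 - 4) = -177*(6 - 4) = -177*2 = -354)
-7161 + q = -7161 - 354 = -7515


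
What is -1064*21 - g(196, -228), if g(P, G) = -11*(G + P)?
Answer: -22696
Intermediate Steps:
g(P, G) = -11*G - 11*P
-1064*21 - g(196, -228) = -1064*21 - (-11*(-228) - 11*196) = -22344 - (2508 - 2156) = -22344 - 1*352 = -22344 - 352 = -22696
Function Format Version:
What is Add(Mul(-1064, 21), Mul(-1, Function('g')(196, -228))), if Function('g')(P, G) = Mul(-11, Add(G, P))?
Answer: -22696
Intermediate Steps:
Function('g')(P, G) = Add(Mul(-11, G), Mul(-11, P))
Add(Mul(-1064, 21), Mul(-1, Function('g')(196, -228))) = Add(Mul(-1064, 21), Mul(-1, Add(Mul(-11, -228), Mul(-11, 196)))) = Add(-22344, Mul(-1, Add(2508, -2156))) = Add(-22344, Mul(-1, 352)) = Add(-22344, -352) = -22696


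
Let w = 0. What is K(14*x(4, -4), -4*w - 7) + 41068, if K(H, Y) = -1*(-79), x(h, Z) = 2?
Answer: 41147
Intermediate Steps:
K(H, Y) = 79
K(14*x(4, -4), -4*w - 7) + 41068 = 79 + 41068 = 41147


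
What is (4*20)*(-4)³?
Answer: -5120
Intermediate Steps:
(4*20)*(-4)³ = 80*(-64) = -5120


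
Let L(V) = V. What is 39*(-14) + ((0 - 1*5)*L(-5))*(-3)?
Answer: -621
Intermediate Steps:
39*(-14) + ((0 - 1*5)*L(-5))*(-3) = 39*(-14) + ((0 - 1*5)*(-5))*(-3) = -546 + ((0 - 5)*(-5))*(-3) = -546 - 5*(-5)*(-3) = -546 + 25*(-3) = -546 - 75 = -621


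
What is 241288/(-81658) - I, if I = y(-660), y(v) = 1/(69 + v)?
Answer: -71259775/24129939 ≈ -2.9532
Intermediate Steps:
I = -1/591 (I = 1/(69 - 660) = 1/(-591) = -1/591 ≈ -0.0016920)
241288/(-81658) - I = 241288/(-81658) - 1*(-1/591) = 241288*(-1/81658) + 1/591 = -120644/40829 + 1/591 = -71259775/24129939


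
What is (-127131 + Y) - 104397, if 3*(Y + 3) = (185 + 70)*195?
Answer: -214956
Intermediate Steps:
Y = 16572 (Y = -3 + ((185 + 70)*195)/3 = -3 + (255*195)/3 = -3 + (⅓)*49725 = -3 + 16575 = 16572)
(-127131 + Y) - 104397 = (-127131 + 16572) - 104397 = -110559 - 104397 = -214956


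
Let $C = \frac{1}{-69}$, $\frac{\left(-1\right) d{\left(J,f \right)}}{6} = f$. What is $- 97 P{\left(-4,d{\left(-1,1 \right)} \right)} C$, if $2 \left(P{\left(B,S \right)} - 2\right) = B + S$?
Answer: $- \frac{97}{23} \approx -4.2174$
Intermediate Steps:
$d{\left(J,f \right)} = - 6 f$
$C = - \frac{1}{69} \approx -0.014493$
$P{\left(B,S \right)} = 2 + \frac{B}{2} + \frac{S}{2}$ ($P{\left(B,S \right)} = 2 + \frac{B + S}{2} = 2 + \left(\frac{B}{2} + \frac{S}{2}\right) = 2 + \frac{B}{2} + \frac{S}{2}$)
$- 97 P{\left(-4,d{\left(-1,1 \right)} \right)} C = - 97 \left(2 + \frac{1}{2} \left(-4\right) + \frac{\left(-6\right) 1}{2}\right) \left(- \frac{1}{69}\right) = - 97 \left(2 - 2 + \frac{1}{2} \left(-6\right)\right) \left(- \frac{1}{69}\right) = - 97 \left(2 - 2 - 3\right) \left(- \frac{1}{69}\right) = \left(-97\right) \left(-3\right) \left(- \frac{1}{69}\right) = 291 \left(- \frac{1}{69}\right) = - \frac{97}{23}$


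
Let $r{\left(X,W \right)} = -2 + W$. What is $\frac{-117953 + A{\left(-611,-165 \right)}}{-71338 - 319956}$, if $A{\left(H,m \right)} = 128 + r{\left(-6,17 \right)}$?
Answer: $\frac{58905}{195647} \approx 0.30108$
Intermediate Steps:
$A{\left(H,m \right)} = 143$ ($A{\left(H,m \right)} = 128 + \left(-2 + 17\right) = 128 + 15 = 143$)
$\frac{-117953 + A{\left(-611,-165 \right)}}{-71338 - 319956} = \frac{-117953 + 143}{-71338 - 319956} = - \frac{117810}{-391294} = \left(-117810\right) \left(- \frac{1}{391294}\right) = \frac{58905}{195647}$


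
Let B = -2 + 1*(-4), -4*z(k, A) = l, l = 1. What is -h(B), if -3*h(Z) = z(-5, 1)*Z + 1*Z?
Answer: -3/2 ≈ -1.5000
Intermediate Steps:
z(k, A) = -1/4 (z(k, A) = -1/4*1 = -1/4)
B = -6 (B = -2 - 4 = -6)
h(Z) = -Z/4 (h(Z) = -(-Z/4 + 1*Z)/3 = -(-Z/4 + Z)/3 = -Z/4)
-h(B) = -(-1)*(-6)/4 = -1*3/2 = -3/2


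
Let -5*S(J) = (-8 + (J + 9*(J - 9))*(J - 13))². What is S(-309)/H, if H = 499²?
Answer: -1042551270916/1245005 ≈ -8.3739e+5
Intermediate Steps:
H = 249001
S(J) = -(-8 + (-81 + 10*J)*(-13 + J))²/5 (S(J) = -(-8 + (J + 9*(J - 9))*(J - 13))²/5 = -(-8 + (J + 9*(-9 + J))*(-13 + J))²/5 = -(-8 + (J + (-81 + 9*J))*(-13 + J))²/5 = -(-8 + (-81 + 10*J)*(-13 + J))²/5)
S(-309)/H = -(1045 - 211*(-309) + 10*(-309)²)²/5/249001 = -(1045 + 65199 + 10*95481)²/5*(1/249001) = -(1045 + 65199 + 954810)²/5*(1/249001) = -⅕*1021054²*(1/249001) = -⅕*1042551270916*(1/249001) = -1042551270916/5*1/249001 = -1042551270916/1245005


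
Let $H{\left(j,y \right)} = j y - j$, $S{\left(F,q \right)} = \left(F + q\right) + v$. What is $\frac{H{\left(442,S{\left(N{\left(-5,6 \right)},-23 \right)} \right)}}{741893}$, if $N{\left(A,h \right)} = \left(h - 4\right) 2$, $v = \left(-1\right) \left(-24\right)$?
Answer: $\frac{1768}{741893} \approx 0.0023831$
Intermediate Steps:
$v = 24$
$N{\left(A,h \right)} = -8 + 2 h$ ($N{\left(A,h \right)} = \left(-4 + h\right) 2 = -8 + 2 h$)
$S{\left(F,q \right)} = 24 + F + q$ ($S{\left(F,q \right)} = \left(F + q\right) + 24 = 24 + F + q$)
$H{\left(j,y \right)} = - j + j y$
$\frac{H{\left(442,S{\left(N{\left(-5,6 \right)},-23 \right)} \right)}}{741893} = \frac{442 \left(-1 + \left(24 + \left(-8 + 2 \cdot 6\right) - 23\right)\right)}{741893} = 442 \left(-1 + \left(24 + \left(-8 + 12\right) - 23\right)\right) \frac{1}{741893} = 442 \left(-1 + \left(24 + 4 - 23\right)\right) \frac{1}{741893} = 442 \left(-1 + 5\right) \frac{1}{741893} = 442 \cdot 4 \cdot \frac{1}{741893} = 1768 \cdot \frac{1}{741893} = \frac{1768}{741893}$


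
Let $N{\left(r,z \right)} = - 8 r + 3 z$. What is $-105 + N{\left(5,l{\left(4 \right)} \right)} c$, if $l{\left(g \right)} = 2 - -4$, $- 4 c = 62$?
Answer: $236$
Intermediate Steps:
$c = - \frac{31}{2}$ ($c = \left(- \frac{1}{4}\right) 62 = - \frac{31}{2} \approx -15.5$)
$l{\left(g \right)} = 6$ ($l{\left(g \right)} = 2 + 4 = 6$)
$-105 + N{\left(5,l{\left(4 \right)} \right)} c = -105 + \left(\left(-8\right) 5 + 3 \cdot 6\right) \left(- \frac{31}{2}\right) = -105 + \left(-40 + 18\right) \left(- \frac{31}{2}\right) = -105 - -341 = -105 + 341 = 236$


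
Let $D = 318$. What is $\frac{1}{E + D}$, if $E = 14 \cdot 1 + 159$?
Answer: $\frac{1}{491} \approx 0.0020367$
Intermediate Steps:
$E = 173$ ($E = 14 + 159 = 173$)
$\frac{1}{E + D} = \frac{1}{173 + 318} = \frac{1}{491}$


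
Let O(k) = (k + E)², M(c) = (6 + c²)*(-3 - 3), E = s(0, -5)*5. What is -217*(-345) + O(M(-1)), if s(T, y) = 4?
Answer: 75349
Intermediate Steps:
E = 20 (E = 4*5 = 20)
M(c) = -36 - 6*c² (M(c) = (6 + c²)*(-6) = -36 - 6*c²)
O(k) = (20 + k)² (O(k) = (k + 20)² = (20 + k)²)
-217*(-345) + O(M(-1)) = -217*(-345) + (20 + (-36 - 6*(-1)²))² = 74865 + (20 + (-36 - 6*1))² = 74865 + (20 + (-36 - 6))² = 74865 + (20 - 42)² = 74865 + (-22)² = 74865 + 484 = 75349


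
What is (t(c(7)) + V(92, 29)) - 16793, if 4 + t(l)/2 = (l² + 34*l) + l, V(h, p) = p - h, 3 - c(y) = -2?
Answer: -16464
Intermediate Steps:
c(y) = 5 (c(y) = 3 - 1*(-2) = 3 + 2 = 5)
t(l) = -8 + 2*l² + 70*l (t(l) = -8 + 2*((l² + 34*l) + l) = -8 + 2*(l² + 35*l) = -8 + (2*l² + 70*l) = -8 + 2*l² + 70*l)
(t(c(7)) + V(92, 29)) - 16793 = ((-8 + 2*5² + 70*5) + (29 - 1*92)) - 16793 = ((-8 + 2*25 + 350) + (29 - 92)) - 16793 = ((-8 + 50 + 350) - 63) - 16793 = (392 - 63) - 16793 = 329 - 16793 = -16464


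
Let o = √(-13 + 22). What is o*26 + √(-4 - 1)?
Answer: 78 + I*√5 ≈ 78.0 + 2.2361*I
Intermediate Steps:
o = 3 (o = √9 = 3)
o*26 + √(-4 - 1) = 3*26 + √(-4 - 1) = 78 + √(-5) = 78 + I*√5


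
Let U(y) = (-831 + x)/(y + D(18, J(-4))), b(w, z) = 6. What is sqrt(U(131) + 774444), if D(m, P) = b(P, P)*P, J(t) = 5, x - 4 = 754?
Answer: sqrt(20074351171)/161 ≈ 880.02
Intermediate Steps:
x = 758 (x = 4 + 754 = 758)
D(m, P) = 6*P
U(y) = -73/(30 + y) (U(y) = (-831 + 758)/(y + 6*5) = -73/(y + 30) = -73/(30 + y))
sqrt(U(131) + 774444) = sqrt(-73/(30 + 131) + 774444) = sqrt(-73/161 + 774444) = sqrt(124685411/161) = sqrt(20074351171)/161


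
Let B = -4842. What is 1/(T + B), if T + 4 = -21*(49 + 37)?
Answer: -1/6652 ≈ -0.00015033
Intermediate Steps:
T = -1810 (T = -4 - 21*(49 + 37) = -4 - 21*86 = -4 - 1806 = -1810)
1/(T + B) = 1/(-1810 - 4842) = 1/(-6652) = -1/6652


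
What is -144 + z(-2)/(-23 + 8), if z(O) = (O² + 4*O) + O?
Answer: -718/5 ≈ -143.60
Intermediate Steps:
z(O) = O² + 5*O
-144 + z(-2)/(-23 + 8) = -144 + (-2*(5 - 2))/(-23 + 8) = -144 + (-2*3)/(-15) = -144 - 1/15*(-6) = -144 + ⅖ = -718/5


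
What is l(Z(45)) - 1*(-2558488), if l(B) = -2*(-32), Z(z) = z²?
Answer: 2558552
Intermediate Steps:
l(B) = 64
l(Z(45)) - 1*(-2558488) = 64 - 1*(-2558488) = 64 + 2558488 = 2558552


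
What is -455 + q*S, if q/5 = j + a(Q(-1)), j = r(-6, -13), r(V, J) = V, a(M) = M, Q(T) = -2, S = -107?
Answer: 3825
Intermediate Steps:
j = -6
q = -40 (q = 5*(-6 - 2) = 5*(-8) = -40)
-455 + q*S = -455 - 40*(-107) = -455 + 4280 = 3825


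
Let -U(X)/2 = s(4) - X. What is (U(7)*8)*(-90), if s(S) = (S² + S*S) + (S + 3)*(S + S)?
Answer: 116640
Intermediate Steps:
s(S) = 2*S² + 2*S*(3 + S) (s(S) = (S² + S²) + (3 + S)*(2*S) = 2*S² + 2*S*(3 + S))
U(X) = -176 + 2*X (U(X) = -2*(2*4*(3 + 2*4) - X) = -2*(2*4*(3 + 8) - X) = -2*(2*4*11 - X) = -2*(88 - X) = -176 + 2*X)
(U(7)*8)*(-90) = ((-176 + 2*7)*8)*(-90) = ((-176 + 14)*8)*(-90) = -162*8*(-90) = -1296*(-90) = 116640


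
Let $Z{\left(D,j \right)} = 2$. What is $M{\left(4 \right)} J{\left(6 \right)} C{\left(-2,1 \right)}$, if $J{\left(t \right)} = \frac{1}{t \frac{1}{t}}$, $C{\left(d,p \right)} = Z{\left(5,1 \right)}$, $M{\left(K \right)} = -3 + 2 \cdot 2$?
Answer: $2$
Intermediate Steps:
$M{\left(K \right)} = 1$ ($M{\left(K \right)} = -3 + 4 = 1$)
$C{\left(d,p \right)} = 2$
$J{\left(t \right)} = 1$ ($J{\left(t \right)} = 1^{-1} = 1$)
$M{\left(4 \right)} J{\left(6 \right)} C{\left(-2,1 \right)} = 1 \cdot 1 \cdot 2 = 1 \cdot 2 = 2$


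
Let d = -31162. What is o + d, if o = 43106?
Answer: 11944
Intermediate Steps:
o + d = 43106 - 31162 = 11944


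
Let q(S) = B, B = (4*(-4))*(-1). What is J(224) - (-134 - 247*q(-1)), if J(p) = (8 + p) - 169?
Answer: 4149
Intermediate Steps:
B = 16 (B = -16*(-1) = 16)
q(S) = 16
J(p) = -161 + p
J(224) - (-134 - 247*q(-1)) = (-161 + 224) - (-134 - 247*16) = 63 - (-134 - 3952) = 63 - 1*(-4086) = 63 + 4086 = 4149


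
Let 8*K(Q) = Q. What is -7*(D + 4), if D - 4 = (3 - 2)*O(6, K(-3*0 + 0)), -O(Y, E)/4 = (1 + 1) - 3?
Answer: -84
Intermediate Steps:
K(Q) = Q/8
O(Y, E) = 4 (O(Y, E) = -4*((1 + 1) - 3) = -4*(2 - 3) = -4*(-1) = 4)
D = 8 (D = 4 + (3 - 2)*4 = 4 + 1*4 = 4 + 4 = 8)
-7*(D + 4) = -7*(8 + 4) = -7*12 = -84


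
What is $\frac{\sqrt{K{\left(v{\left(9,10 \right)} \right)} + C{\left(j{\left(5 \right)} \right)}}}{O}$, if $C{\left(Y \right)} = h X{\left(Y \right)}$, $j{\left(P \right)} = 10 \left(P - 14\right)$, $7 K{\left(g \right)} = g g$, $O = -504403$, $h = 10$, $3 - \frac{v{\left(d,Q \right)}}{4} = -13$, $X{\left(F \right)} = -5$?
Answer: $- \frac{\sqrt{26222}}{3530821} \approx -4.5862 \cdot 10^{-5}$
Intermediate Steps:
$v{\left(d,Q \right)} = 64$ ($v{\left(d,Q \right)} = 12 - -52 = 12 + 52 = 64$)
$K{\left(g \right)} = \frac{g^{2}}{7}$ ($K{\left(g \right)} = \frac{g g}{7} = \frac{g^{2}}{7}$)
$j{\left(P \right)} = -140 + 10 P$ ($j{\left(P \right)} = 10 \left(-14 + P\right) = -140 + 10 P$)
$C{\left(Y \right)} = -50$ ($C{\left(Y \right)} = 10 \left(-5\right) = -50$)
$\frac{\sqrt{K{\left(v{\left(9,10 \right)} \right)} + C{\left(j{\left(5 \right)} \right)}}}{O} = \frac{\sqrt{\frac{64^{2}}{7} - 50}}{-504403} = \sqrt{\frac{1}{7} \cdot 4096 - 50} \left(- \frac{1}{504403}\right) = \sqrt{\frac{4096}{7} - 50} \left(- \frac{1}{504403}\right) = \sqrt{\frac{3746}{7}} \left(- \frac{1}{504403}\right) = \frac{\sqrt{26222}}{7} \left(- \frac{1}{504403}\right) = - \frac{\sqrt{26222}}{3530821}$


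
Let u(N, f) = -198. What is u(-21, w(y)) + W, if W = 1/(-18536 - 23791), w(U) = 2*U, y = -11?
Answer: -8380747/42327 ≈ -198.00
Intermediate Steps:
W = -1/42327 (W = 1/(-42327) = -1/42327 ≈ -2.3626e-5)
u(-21, w(y)) + W = -198 - 1/42327 = -8380747/42327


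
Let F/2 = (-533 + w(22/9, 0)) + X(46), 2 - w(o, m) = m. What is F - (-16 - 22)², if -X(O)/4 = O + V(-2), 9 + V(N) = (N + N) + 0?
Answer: -2770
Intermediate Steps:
w(o, m) = 2 - m
V(N) = -9 + 2*N (V(N) = -9 + ((N + N) + 0) = -9 + (2*N + 0) = -9 + 2*N)
X(O) = 52 - 4*O (X(O) = -4*(O + (-9 + 2*(-2))) = -4*(O + (-9 - 4)) = -4*(O - 13) = -4*(-13 + O) = 52 - 4*O)
F = -1326 (F = 2*((-533 + (2 - 1*0)) + (52 - 4*46)) = 2*((-533 + (2 + 0)) + (52 - 184)) = 2*((-533 + 2) - 132) = 2*(-531 - 132) = 2*(-663) = -1326)
F - (-16 - 22)² = -1326 - (-16 - 22)² = -1326 - 1*(-38)² = -1326 - 1*1444 = -1326 - 1444 = -2770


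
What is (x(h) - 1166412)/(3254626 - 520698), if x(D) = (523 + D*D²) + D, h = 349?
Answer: 41343009/2733928 ≈ 15.122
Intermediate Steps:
x(D) = 523 + D + D³ (x(D) = (523 + D³) + D = 523 + D + D³)
(x(h) - 1166412)/(3254626 - 520698) = ((523 + 349 + 349³) - 1166412)/(3254626 - 520698) = ((523 + 349 + 42508549) - 1166412)/2733928 = (42509421 - 1166412)*(1/2733928) = 41343009*(1/2733928) = 41343009/2733928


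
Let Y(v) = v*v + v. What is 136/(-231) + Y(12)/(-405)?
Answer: -10124/10395 ≈ -0.97393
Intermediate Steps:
Y(v) = v + v² (Y(v) = v² + v = v + v²)
136/(-231) + Y(12)/(-405) = 136/(-231) + (12*(1 + 12))/(-405) = 136*(-1/231) + (12*13)*(-1/405) = -136/231 + 156*(-1/405) = -136/231 - 52/135 = -10124/10395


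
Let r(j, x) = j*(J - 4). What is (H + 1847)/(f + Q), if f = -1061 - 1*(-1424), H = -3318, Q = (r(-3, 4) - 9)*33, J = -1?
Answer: -1471/561 ≈ -2.6221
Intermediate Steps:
r(j, x) = -5*j (r(j, x) = j*(-1 - 4) = j*(-5) = -5*j)
Q = 198 (Q = (-5*(-3) - 9)*33 = (15 - 9)*33 = 6*33 = 198)
f = 363 (f = -1061 + 1424 = 363)
(H + 1847)/(f + Q) = (-3318 + 1847)/(363 + 198) = -1471/561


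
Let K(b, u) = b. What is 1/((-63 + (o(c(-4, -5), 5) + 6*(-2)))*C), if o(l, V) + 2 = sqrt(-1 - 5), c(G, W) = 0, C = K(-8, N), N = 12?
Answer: 77/47480 + I*sqrt(6)/47480 ≈ 0.0016217 + 5.159e-5*I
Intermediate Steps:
C = -8
o(l, V) = -2 + I*sqrt(6) (o(l, V) = -2 + sqrt(-1 - 5) = -2 + sqrt(-6) = -2 + I*sqrt(6))
1/((-63 + (o(c(-4, -5), 5) + 6*(-2)))*C) = 1/((-63 + ((-2 + I*sqrt(6)) + 6*(-2)))*(-8)) = 1/((-63 + ((-2 + I*sqrt(6)) - 12))*(-8)) = 1/((-63 + (-14 + I*sqrt(6)))*(-8)) = 1/((-77 + I*sqrt(6))*(-8)) = 1/(616 - 8*I*sqrt(6))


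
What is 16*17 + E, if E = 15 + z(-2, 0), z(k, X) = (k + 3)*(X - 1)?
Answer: 286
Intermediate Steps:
z(k, X) = (-1 + X)*(3 + k) (z(k, X) = (3 + k)*(-1 + X) = (-1 + X)*(3 + k))
E = 14 (E = 15 + (-3 - 1*(-2) + 3*0 + 0*(-2)) = 15 + (-3 + 2 + 0 + 0) = 15 - 1 = 14)
16*17 + E = 16*17 + 14 = 272 + 14 = 286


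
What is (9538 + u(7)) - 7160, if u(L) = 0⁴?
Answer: 2378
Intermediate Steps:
u(L) = 0
(9538 + u(7)) - 7160 = (9538 + 0) - 7160 = 9538 - 7160 = 2378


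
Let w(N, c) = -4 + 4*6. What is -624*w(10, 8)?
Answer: -12480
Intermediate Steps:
w(N, c) = 20 (w(N, c) = -4 + 24 = 20)
-624*w(10, 8) = -624*20 = -12480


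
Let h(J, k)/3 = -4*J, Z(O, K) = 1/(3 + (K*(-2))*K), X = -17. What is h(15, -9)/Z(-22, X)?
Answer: 103500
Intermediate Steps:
Z(O, K) = 1/(3 - 2*K**2) (Z(O, K) = 1/(3 + (-2*K)*K) = 1/(3 - 2*K**2))
h(J, k) = -12*J (h(J, k) = 3*(-4*J) = -12*J)
h(15, -9)/Z(-22, X) = (-12*15)/((-1/(-3 + 2*(-17)**2))) = -180/((-1/(-3 + 2*289))) = -180/((-1/(-3 + 578))) = -180/((-1/575)) = -180/((-1*1/575)) = -180/(-1/575) = -180*(-575) = 103500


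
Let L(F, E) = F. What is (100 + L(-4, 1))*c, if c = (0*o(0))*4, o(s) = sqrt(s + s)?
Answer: 0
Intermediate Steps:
o(s) = sqrt(2)*sqrt(s) (o(s) = sqrt(2*s) = sqrt(2)*sqrt(s))
c = 0 (c = (0*(sqrt(2)*sqrt(0)))*4 = (0*(sqrt(2)*0))*4 = (0*0)*4 = 0*4 = 0)
(100 + L(-4, 1))*c = (100 - 4)*0 = 96*0 = 0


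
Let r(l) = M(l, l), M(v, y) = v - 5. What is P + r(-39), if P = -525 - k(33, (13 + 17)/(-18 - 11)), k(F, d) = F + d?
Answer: -17428/29 ≈ -600.97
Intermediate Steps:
M(v, y) = -5 + v
r(l) = -5 + l
P = -16152/29 (P = -525 - (33 + (13 + 17)/(-18 - 11)) = -525 - (33 + 30/(-29)) = -525 - (33 + 30*(-1/29)) = -525 - (33 - 30/29) = -525 - 1*927/29 = -525 - 927/29 = -16152/29 ≈ -556.97)
P + r(-39) = -16152/29 + (-5 - 39) = -16152/29 - 44 = -17428/29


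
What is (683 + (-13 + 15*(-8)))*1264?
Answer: 695200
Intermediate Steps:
(683 + (-13 + 15*(-8)))*1264 = (683 + (-13 - 120))*1264 = (683 - 133)*1264 = 550*1264 = 695200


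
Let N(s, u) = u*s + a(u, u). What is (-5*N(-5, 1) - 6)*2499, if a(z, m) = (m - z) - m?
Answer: 59976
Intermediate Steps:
a(z, m) = -z
N(s, u) = -u + s*u (N(s, u) = u*s - u = s*u - u = -u + s*u)
(-5*N(-5, 1) - 6)*2499 = (-5*(-1 - 5) - 6)*2499 = (-5*(-6) - 6)*2499 = (30 - 6)*2499 = 24*2499 = 59976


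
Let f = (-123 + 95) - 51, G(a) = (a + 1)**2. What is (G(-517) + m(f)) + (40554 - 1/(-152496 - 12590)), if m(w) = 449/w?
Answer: 4001278693605/13041794 ≈ 3.0680e+5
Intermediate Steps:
G(a) = (1 + a)**2
f = -79 (f = -28 - 51 = -79)
(G(-517) + m(f)) + (40554 - 1/(-152496 - 12590)) = ((1 - 517)**2 + 449/(-79)) + (40554 - 1/(-152496 - 12590)) = ((-516)**2 + 449*(-1/79)) + (40554 - 1/(-165086)) = (266256 - 449/79) + (40554 - 1*(-1/165086)) = 21033775/79 + (40554 + 1/165086) = 21033775/79 + 6694897645/165086 = 4001278693605/13041794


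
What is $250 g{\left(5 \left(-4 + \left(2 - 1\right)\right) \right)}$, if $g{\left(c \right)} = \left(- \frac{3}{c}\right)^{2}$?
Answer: $10$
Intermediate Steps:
$g{\left(c \right)} = \frac{9}{c^{2}}$
$250 g{\left(5 \left(-4 + \left(2 - 1\right)\right) \right)} = 250 \frac{9}{25 \left(-4 + \left(2 - 1\right)\right)^{2}} = 250 \frac{9}{25 \left(-4 + 1\right)^{2}} = 250 \cdot \frac{9}{225} = 250 \cdot 9 \cdot \frac{1}{225} = 250 \cdot \frac{1}{25} = 10$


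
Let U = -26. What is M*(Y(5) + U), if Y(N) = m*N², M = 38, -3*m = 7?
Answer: -9614/3 ≈ -3204.7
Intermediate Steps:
m = -7/3 (m = -⅓*7 = -7/3 ≈ -2.3333)
Y(N) = -7*N²/3
M*(Y(5) + U) = 38*(-7/3*5² - 26) = 38*(-7/3*25 - 26) = 38*(-175/3 - 26) = 38*(-253/3) = -9614/3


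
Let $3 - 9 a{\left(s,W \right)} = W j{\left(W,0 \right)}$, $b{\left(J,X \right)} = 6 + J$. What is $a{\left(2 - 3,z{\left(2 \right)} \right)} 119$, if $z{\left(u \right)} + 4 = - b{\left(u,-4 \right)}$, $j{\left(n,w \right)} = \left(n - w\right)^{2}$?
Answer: $\frac{68663}{3} \approx 22888.0$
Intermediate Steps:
$z{\left(u \right)} = -10 - u$ ($z{\left(u \right)} = -4 - \left(6 + u\right) = -10 - u$)
$a{\left(s,W \right)} = \frac{1}{3} - \frac{W^{3}}{9}$ ($a{\left(s,W \right)} = \frac{1}{3} - \frac{W \left(W - 0\right)^{2}}{9} = \frac{1}{3} - \frac{W \left(W + 0\right)^{2}}{9} = \frac{1}{3} - \frac{W W^{2}}{9} = \frac{1}{3} - \frac{W^{3}}{9}$)
$a{\left(2 - 3,z{\left(2 \right)} \right)} 119 = \left(\frac{1}{3} - \frac{\left(-10 - 2\right)^{3}}{9}\right) 119 = \left(\frac{1}{3} - \frac{\left(-12\right)^{3}}{9}\right) 119 = \left(\frac{1}{3} - -192\right) 119 = \left(\frac{1}{3} + 192\right) 119 = \frac{577}{3} \cdot 119 = \frac{68663}{3}$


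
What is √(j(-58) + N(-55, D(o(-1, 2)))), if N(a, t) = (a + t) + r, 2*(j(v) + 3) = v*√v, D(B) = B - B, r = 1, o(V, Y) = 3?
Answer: √(-57 - 29*I*√58) ≈ 9.2492 - 11.939*I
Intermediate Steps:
D(B) = 0
j(v) = -3 + v^(3/2)/2 (j(v) = -3 + (v*√v)/2 = -3 + v^(3/2)/2)
N(a, t) = 1 + a + t (N(a, t) = (a + t) + 1 = 1 + a + t)
√(j(-58) + N(-55, D(o(-1, 2)))) = √((-3 + (-58)^(3/2)/2) + (1 - 55 + 0)) = √((-3 + (-58*I*√58)/2) - 54) = √((-3 - 29*I*√58) - 54) = √(-57 - 29*I*√58)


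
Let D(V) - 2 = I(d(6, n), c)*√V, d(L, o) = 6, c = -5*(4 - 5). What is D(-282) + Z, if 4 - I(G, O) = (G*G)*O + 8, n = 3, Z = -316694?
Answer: -316692 - 184*I*√282 ≈ -3.1669e+5 - 3089.9*I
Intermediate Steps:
c = 5 (c = -5*(-1) = 5)
I(G, O) = -4 - O*G² (I(G, O) = 4 - ((G*G)*O + 8) = 4 - (G²*O + 8) = 4 - (O*G² + 8) = 4 - (8 + O*G²) = 4 + (-8 - O*G²) = -4 - O*G²)
D(V) = 2 - 184*√V (D(V) = 2 + (-4 - 1*5*6²)*√V = 2 + (-4 - 1*5*36)*√V = 2 + (-4 - 180)*√V = 2 - 184*√V)
D(-282) + Z = (2 - 184*I*√282) - 316694 = -316692 - 184*I*√282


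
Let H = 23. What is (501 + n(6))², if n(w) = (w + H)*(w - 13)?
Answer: 88804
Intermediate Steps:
n(w) = (-13 + w)*(23 + w) (n(w) = (w + 23)*(w - 13) = (23 + w)*(-13 + w) = (-13 + w)*(23 + w))
(501 + n(6))² = (501 + (-299 + 6² + 10*6))² = (501 + (-299 + 36 + 60))² = (501 - 203)² = 298² = 88804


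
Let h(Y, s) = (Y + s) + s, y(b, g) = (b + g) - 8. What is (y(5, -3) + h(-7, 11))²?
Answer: 81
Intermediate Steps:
y(b, g) = -8 + b + g
h(Y, s) = Y + 2*s
(y(5, -3) + h(-7, 11))² = ((-8 + 5 - 3) + (-7 + 2*11))² = (-6 + (-7 + 22))² = (-6 + 15)² = 9² = 81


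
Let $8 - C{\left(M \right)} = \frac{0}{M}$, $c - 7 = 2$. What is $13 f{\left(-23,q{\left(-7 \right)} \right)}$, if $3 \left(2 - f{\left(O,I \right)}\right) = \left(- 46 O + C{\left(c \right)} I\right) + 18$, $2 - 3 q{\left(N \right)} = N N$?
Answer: $- \frac{36842}{9} \approx -4093.6$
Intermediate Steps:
$c = 9$ ($c = 7 + 2 = 9$)
$q{\left(N \right)} = \frac{2}{3} - \frac{N^{2}}{3}$ ($q{\left(N \right)} = \frac{2}{3} - \frac{N N}{3} = \frac{2}{3} - \frac{N^{2}}{3}$)
$C{\left(M \right)} = 8$ ($C{\left(M \right)} = 8 - \frac{0}{M} = 8 - 0 = 8 + 0 = 8$)
$f{\left(O,I \right)} = -4 - \frac{8 I}{3} + \frac{46 O}{3}$ ($f{\left(O,I \right)} = 2 - \frac{\left(- 46 O + 8 I\right) + 18}{3} = 2 - \frac{18 - 46 O + 8 I}{3} = 2 - \left(6 - \frac{46 O}{3} + \frac{8 I}{3}\right) = -4 - \frac{8 I}{3} + \frac{46 O}{3}$)
$13 f{\left(-23,q{\left(-7 \right)} \right)} = 13 \left(-4 - \frac{8 \left(\frac{2}{3} - \frac{\left(-7\right)^{2}}{3}\right)}{3} + \frac{46}{3} \left(-23\right)\right) = 13 \left(-4 - \frac{8 \left(\frac{2}{3} - \frac{49}{3}\right)}{3} - \frac{1058}{3}\right) = 13 \left(-4 - - \frac{376}{9} - \frac{1058}{3}\right) = 13 \left(-4 + \frac{376}{9} - \frac{1058}{3}\right) = 13 \left(- \frac{2834}{9}\right) = - \frac{36842}{9}$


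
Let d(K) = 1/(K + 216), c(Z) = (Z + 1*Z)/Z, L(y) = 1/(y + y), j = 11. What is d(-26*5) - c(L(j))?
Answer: -171/86 ≈ -1.9884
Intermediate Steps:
L(y) = 1/(2*y)
c(Z) = 2 (c(Z) = (Z + Z)/Z = (2*Z)/Z = 2)
d(K) = 1/(216 + K)
d(-26*5) - c(L(j)) = 1/(216 - 26*5) - 1*2 = 1/(216 - 130) - 2 = 1/86 - 2 = -171/86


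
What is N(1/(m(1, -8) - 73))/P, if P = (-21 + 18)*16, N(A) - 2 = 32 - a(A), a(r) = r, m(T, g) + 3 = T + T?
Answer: -839/1184 ≈ -0.70861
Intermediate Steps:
m(T, g) = -3 + 2*T (m(T, g) = -3 + (T + T) = -3 + 2*T)
N(A) = 34 - A (N(A) = 2 + (32 - A) = 34 - A)
P = -48 (P = -3*16 = -48)
N(1/(m(1, -8) - 73))/P = (34 - 1/((-3 + 2*1) - 73))/(-48) = (34 - 1/((-3 + 2) - 73))*(-1/48) = (34 - 1/(-1 - 73))*(-1/48) = (34 - 1/(-74))*(-1/48) = (34 - 1*(-1/74))*(-1/48) = (34 + 1/74)*(-1/48) = (2517/74)*(-1/48) = -839/1184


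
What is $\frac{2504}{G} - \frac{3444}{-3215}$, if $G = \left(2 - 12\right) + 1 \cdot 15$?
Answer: $\frac{1613516}{3215} \approx 501.87$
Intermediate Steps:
$G = 5$ ($G = \left(2 - 12\right) + 15 = -10 + 15 = 5$)
$\frac{2504}{G} - \frac{3444}{-3215} = \frac{2504}{5} - \frac{3444}{-3215} = 2504 \cdot \frac{1}{5} - - \frac{3444}{3215} = \frac{2504}{5} + \frac{3444}{3215} = \frac{1613516}{3215}$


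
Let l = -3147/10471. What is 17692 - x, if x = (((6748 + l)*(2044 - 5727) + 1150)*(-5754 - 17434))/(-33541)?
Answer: 355293193885768/20659283 ≈ 1.7198e+7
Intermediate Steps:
l = -3147/10471 (l = -3147*1/10471 = -3147/10471 ≈ -0.30054)
x = -354927689850932/20659283 (x = (((6748 - 3147/10471)*(2044 - 5727) + 1150)*(-5754 - 17434))/(-33541) = (((70655161/10471)*(-3683) + 1150)*(-23188))*(-1/33541) = ((-260222957963/10471 + 1150)*(-23188))*(-1/33541) = -260210916313/10471*(-23188)*(-1/33541) = (6033770727465844/10471)*(-1/33541) = -354927689850932/20659283 ≈ -1.7180e+7)
17692 - x = 17692 - 1*(-354927689850932/20659283) = 17692 + 354927689850932/20659283 = 355293193885768/20659283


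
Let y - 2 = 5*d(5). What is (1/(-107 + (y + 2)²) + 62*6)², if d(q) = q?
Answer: 74555756401/538756 ≈ 1.3839e+5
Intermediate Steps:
y = 27 (y = 2 + 5*5 = 2 + 25 = 27)
(1/(-107 + (y + 2)²) + 62*6)² = (1/(-107 + (27 + 2)²) + 62*6)² = (1/(-107 + 29²) + 372)² = (1/(-107 + 841) + 372)² = (1/734 + 372)² = (273049/734)² = 74555756401/538756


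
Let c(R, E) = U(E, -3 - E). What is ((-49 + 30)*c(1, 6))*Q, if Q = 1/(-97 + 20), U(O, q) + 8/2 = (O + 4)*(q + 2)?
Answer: -1406/77 ≈ -18.260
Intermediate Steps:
U(O, q) = -4 + (2 + q)*(4 + O) (U(O, q) = -4 + (O + 4)*(q + 2) = -4 + (4 + O)*(2 + q) = -4 + (2 + q)*(4 + O))
c(R, E) = -8 - 2*E + E*(-3 - E) (c(R, E) = 4 + 2*E + 4*(-3 - E) + E*(-3 - E) = 4 + 2*E + (-12 - 4*E) + E*(-3 - E) = -8 - 2*E + E*(-3 - E))
Q = -1/77 (Q = 1/(-77) = -1/77 ≈ -0.012987)
((-49 + 30)*c(1, 6))*Q = ((-49 + 30)*(-8 - 1*6**2 - 5*6))*(-1/77) = -19*(-8 - 1*36 - 30)*(-1/77) = -19*(-8 - 36 - 30)*(-1/77) = -19*(-74)*(-1/77) = 1406*(-1/77) = -1406/77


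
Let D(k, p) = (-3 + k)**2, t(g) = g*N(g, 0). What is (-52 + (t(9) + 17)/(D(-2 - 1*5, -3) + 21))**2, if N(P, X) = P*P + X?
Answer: 30758116/14641 ≈ 2100.8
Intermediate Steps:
N(P, X) = X + P**2 (N(P, X) = P**2 + X = X + P**2)
t(g) = g**3 (t(g) = g*(0 + g**2) = g*g**2 = g**3)
(-52 + (t(9) + 17)/(D(-2 - 1*5, -3) + 21))**2 = (-52 + (9**3 + 17)/((-3 + (-2 - 1*5))**2 + 21))**2 = (-52 + (729 + 17)/((-3 + (-2 - 5))**2 + 21))**2 = (-52 + 746/((-3 - 7)**2 + 21))**2 = (-52 + 746/((-10)**2 + 21))**2 = (-52 + 746/(100 + 21))**2 = (-52 + 746/121)**2 = (-5546/121)**2 = 30758116/14641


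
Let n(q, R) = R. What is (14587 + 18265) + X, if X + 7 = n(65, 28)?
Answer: 32873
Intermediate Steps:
X = 21 (X = -7 + 28 = 21)
(14587 + 18265) + X = (14587 + 18265) + 21 = 32852 + 21 = 32873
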